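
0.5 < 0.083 False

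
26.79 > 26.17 True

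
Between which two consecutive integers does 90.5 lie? 90 and 91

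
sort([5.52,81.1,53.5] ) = [5.52,53.5,81.1]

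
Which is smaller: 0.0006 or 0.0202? 0.0006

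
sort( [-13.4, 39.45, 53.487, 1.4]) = [-13.4, 1.4, 39.45, 53.487]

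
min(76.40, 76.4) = 76.40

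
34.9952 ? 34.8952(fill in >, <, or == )>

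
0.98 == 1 False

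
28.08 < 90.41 True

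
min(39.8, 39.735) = 39.735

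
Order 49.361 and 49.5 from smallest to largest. 49.361, 49.5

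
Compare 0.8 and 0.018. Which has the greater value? 0.8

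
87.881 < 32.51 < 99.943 False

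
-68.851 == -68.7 False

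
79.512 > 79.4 True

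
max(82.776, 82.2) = 82.776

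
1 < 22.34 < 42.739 True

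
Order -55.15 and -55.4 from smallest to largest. -55.4, -55.15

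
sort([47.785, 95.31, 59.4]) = [47.785, 59.4, 95.31]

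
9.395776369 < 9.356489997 False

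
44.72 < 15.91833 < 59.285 False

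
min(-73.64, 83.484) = -73.64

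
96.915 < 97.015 True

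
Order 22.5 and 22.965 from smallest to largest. 22.5, 22.965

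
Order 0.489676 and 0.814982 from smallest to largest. 0.489676,0.814982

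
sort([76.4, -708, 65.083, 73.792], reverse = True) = [76.4, 73.792, 65.083, -708]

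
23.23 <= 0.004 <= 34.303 False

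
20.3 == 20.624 False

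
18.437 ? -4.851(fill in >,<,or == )>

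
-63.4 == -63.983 False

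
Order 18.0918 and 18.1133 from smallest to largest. 18.0918, 18.1133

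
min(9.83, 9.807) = 9.807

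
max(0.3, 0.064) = 0.3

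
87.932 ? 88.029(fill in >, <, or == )<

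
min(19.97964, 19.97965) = 19.97964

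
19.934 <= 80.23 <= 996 True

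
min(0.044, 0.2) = 0.044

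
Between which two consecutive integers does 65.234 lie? 65 and 66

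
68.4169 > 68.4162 True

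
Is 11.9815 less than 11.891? No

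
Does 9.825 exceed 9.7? Yes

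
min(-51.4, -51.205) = -51.4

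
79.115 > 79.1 True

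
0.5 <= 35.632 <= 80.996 True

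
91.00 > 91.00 False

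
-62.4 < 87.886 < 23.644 False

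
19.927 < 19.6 False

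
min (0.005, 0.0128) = 0.005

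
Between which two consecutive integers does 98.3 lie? 98 and 99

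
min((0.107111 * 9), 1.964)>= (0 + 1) False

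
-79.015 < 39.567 True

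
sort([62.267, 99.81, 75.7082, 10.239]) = [10.239, 62.267, 75.7082, 99.81]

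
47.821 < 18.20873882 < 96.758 False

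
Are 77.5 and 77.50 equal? Yes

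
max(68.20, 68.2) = 68.2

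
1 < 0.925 False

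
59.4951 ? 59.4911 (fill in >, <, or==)>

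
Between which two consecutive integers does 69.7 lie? 69 and 70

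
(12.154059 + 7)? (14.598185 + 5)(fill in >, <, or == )<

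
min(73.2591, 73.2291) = 73.2291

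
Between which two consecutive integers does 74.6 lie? 74 and 75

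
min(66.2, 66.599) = 66.2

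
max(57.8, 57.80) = 57.80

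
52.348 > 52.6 False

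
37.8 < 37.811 True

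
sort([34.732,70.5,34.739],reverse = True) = [70.5,34.739,34.732]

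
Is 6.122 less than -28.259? No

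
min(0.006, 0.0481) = 0.006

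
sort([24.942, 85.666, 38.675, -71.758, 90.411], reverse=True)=[90.411, 85.666, 38.675, 24.942, -71.758]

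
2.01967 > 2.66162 False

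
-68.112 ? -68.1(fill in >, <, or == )<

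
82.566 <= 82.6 True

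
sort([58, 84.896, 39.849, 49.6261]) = [39.849, 49.6261, 58, 84.896]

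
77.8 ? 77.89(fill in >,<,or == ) <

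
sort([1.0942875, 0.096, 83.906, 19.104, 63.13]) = [0.096, 1.0942875, 19.104, 63.13, 83.906]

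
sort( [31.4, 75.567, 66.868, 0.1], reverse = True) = [75.567, 66.868, 31.4, 0.1]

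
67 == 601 False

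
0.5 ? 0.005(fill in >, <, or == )>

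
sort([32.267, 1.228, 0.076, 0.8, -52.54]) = [-52.54, 0.076, 0.8, 1.228, 32.267]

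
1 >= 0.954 True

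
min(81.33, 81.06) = 81.06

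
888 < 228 False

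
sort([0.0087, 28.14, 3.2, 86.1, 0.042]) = [0.0087, 0.042, 3.2, 28.14, 86.1]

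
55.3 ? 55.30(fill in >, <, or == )==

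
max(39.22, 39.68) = 39.68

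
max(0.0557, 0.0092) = 0.0557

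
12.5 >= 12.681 False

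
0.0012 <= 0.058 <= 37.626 True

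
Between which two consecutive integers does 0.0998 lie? 0 and 1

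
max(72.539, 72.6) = 72.6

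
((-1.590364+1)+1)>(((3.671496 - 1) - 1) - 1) False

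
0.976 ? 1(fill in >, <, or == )<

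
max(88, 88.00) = 88.00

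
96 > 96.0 False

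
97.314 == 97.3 False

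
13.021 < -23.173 False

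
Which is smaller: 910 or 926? 910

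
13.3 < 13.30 False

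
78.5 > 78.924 False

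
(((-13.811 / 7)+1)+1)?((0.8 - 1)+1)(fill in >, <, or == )<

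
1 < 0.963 False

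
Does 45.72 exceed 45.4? Yes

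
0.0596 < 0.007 False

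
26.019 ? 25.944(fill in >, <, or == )>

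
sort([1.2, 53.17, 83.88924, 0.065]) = [0.065, 1.2, 53.17, 83.88924]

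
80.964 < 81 True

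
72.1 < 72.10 False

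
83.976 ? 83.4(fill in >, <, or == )>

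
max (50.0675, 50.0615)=50.0675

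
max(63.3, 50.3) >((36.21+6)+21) True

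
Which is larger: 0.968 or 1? 1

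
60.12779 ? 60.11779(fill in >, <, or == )>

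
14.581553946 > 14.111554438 True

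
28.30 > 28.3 False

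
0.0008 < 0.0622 True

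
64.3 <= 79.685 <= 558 True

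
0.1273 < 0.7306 True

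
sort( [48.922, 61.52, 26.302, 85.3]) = [26.302, 48.922, 61.52, 85.3]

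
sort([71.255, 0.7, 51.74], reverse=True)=[71.255, 51.74, 0.7]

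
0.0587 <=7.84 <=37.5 True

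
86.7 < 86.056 False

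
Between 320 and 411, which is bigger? 411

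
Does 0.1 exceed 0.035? Yes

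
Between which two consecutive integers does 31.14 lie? 31 and 32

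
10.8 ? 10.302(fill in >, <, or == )>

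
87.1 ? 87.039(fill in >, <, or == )>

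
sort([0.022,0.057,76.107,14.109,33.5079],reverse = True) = [76.107,33.5079,14.109,0.057,0.022]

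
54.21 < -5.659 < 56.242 False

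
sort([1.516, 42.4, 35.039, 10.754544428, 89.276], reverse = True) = [89.276, 42.4, 35.039, 10.754544428, 1.516]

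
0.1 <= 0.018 False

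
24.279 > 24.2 True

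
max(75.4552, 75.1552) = 75.4552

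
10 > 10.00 False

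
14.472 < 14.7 True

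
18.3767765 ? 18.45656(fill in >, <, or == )<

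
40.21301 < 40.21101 False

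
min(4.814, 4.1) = 4.1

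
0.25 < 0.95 True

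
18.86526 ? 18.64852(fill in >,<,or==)>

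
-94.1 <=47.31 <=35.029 False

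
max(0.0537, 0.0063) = 0.0537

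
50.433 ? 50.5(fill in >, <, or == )<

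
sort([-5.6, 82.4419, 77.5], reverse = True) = [82.4419, 77.5, -5.6]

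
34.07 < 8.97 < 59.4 False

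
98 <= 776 True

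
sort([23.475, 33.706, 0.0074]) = [0.0074, 23.475, 33.706]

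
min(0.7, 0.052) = 0.052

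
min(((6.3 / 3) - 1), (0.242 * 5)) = 1.1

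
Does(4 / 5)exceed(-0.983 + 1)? Yes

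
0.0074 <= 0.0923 True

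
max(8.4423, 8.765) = 8.765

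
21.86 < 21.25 False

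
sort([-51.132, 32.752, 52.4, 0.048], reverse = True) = [52.4, 32.752, 0.048, -51.132]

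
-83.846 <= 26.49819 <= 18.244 False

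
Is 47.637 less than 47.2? No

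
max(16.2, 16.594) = 16.594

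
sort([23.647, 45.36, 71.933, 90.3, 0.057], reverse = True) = [90.3, 71.933, 45.36, 23.647, 0.057]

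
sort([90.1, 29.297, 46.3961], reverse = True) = [90.1, 46.3961, 29.297]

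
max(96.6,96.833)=96.833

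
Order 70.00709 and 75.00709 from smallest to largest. 70.00709, 75.00709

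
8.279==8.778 False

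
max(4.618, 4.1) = 4.618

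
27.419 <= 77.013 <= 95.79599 True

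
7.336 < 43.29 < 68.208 True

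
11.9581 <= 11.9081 False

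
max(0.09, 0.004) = 0.09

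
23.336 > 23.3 True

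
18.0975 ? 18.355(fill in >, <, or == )<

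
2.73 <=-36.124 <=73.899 False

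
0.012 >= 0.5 False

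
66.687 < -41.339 False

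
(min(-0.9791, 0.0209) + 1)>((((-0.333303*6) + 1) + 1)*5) True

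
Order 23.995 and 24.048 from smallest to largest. 23.995,24.048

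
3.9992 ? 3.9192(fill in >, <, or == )>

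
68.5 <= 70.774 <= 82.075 True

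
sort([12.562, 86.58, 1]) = [1, 12.562, 86.58]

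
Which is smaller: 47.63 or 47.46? 47.46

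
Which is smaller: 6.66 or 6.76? 6.66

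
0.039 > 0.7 False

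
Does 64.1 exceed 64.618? No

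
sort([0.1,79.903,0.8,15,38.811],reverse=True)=[79.903,38.811,15,0.8,0.1]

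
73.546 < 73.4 False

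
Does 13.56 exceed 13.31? Yes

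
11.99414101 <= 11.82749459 False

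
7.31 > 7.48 False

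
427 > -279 True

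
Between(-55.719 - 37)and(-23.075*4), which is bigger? (-23.075*4)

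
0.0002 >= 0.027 False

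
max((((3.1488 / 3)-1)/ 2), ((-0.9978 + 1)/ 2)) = 0.0248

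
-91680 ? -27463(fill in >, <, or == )<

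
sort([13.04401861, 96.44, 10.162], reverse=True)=[96.44, 13.04401861, 10.162]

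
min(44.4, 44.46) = 44.4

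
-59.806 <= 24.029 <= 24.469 True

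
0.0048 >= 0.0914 False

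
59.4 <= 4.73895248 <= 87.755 False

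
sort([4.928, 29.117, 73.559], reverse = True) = [73.559, 29.117, 4.928]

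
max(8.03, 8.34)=8.34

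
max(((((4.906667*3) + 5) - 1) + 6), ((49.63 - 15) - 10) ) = 24.720001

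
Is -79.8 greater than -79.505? No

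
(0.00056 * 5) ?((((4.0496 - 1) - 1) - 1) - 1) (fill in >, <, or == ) <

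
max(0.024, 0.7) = 0.7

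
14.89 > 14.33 True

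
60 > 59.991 True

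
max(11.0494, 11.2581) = 11.2581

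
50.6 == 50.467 False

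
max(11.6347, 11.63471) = 11.63471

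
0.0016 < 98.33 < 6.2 False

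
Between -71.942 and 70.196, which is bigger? 70.196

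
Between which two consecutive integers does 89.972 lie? 89 and 90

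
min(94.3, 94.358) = 94.3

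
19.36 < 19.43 True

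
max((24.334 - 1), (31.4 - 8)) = 23.4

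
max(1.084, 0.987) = 1.084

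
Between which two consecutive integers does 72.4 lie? 72 and 73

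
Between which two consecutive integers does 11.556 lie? 11 and 12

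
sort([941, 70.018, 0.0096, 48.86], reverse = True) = [941, 70.018, 48.86, 0.0096]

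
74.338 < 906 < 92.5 False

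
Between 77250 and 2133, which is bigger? 77250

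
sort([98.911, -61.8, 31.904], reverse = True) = [98.911, 31.904, -61.8]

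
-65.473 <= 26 True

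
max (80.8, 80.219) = 80.8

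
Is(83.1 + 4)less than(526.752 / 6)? Yes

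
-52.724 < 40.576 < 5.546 False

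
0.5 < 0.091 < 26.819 False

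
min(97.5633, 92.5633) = 92.5633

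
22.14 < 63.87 True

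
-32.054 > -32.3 True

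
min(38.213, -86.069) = -86.069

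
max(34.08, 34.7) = 34.7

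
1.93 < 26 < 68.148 True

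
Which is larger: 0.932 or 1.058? 1.058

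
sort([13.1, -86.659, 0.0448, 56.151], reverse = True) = [56.151, 13.1, 0.0448, -86.659]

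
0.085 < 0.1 True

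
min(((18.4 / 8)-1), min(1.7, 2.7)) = 1.3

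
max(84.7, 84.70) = 84.70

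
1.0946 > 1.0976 False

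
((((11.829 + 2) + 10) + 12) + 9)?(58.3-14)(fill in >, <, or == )>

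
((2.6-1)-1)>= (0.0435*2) True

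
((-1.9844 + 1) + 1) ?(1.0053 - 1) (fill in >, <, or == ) >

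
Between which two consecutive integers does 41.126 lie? 41 and 42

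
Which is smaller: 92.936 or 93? 92.936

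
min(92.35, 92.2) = 92.2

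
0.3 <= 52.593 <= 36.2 False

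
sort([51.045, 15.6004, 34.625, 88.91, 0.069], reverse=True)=[88.91, 51.045, 34.625, 15.6004, 0.069]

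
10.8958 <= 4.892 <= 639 False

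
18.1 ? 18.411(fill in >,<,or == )<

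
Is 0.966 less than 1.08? Yes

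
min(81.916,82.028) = 81.916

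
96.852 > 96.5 True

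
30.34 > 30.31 True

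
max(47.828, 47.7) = 47.828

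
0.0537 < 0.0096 False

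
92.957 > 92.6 True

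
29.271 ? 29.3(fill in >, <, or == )<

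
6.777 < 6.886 True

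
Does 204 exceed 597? No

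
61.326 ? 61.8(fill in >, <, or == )<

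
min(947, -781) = -781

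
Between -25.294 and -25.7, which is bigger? -25.294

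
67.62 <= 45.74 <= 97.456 False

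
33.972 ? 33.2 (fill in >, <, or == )>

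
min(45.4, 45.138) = 45.138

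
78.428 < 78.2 False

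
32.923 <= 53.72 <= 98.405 True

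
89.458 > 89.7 False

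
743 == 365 False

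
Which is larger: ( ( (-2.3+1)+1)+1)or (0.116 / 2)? ( ( (-2.3+1)+1)+1)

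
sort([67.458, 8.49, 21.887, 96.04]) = [8.49, 21.887, 67.458, 96.04]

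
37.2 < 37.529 True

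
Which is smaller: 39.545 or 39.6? 39.545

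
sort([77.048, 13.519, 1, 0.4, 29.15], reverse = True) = [77.048, 29.15, 13.519, 1, 0.4]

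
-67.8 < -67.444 True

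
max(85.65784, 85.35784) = 85.65784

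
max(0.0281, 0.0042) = 0.0281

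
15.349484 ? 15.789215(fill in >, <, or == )<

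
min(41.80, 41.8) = 41.80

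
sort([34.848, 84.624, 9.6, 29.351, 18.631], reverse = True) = [84.624, 34.848, 29.351, 18.631, 9.6]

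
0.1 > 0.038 True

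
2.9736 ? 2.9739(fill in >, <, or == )<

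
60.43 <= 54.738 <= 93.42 False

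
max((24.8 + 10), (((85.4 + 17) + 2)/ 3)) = 34.8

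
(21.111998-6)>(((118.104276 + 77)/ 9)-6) False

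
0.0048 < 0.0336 True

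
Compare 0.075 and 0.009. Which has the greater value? 0.075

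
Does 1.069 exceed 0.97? Yes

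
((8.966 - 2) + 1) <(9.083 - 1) True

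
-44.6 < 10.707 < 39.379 True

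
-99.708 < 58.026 True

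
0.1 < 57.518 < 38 False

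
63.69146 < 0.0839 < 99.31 False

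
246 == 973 False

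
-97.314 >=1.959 False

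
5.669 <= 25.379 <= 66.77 True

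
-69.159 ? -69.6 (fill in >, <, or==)>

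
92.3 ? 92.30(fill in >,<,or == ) ==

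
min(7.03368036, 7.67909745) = 7.03368036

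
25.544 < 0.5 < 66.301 False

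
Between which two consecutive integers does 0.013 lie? 0 and 1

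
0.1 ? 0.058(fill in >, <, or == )>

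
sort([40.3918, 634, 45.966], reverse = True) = [634, 45.966, 40.3918]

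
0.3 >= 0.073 True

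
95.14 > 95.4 False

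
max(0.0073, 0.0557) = 0.0557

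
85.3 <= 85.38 True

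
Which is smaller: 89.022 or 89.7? 89.022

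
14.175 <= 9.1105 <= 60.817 False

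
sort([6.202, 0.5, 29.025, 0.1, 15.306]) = [0.1, 0.5, 6.202, 15.306, 29.025]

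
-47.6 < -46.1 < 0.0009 True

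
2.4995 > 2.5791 False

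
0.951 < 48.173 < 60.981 True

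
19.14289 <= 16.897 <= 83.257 False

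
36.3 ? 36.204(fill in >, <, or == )>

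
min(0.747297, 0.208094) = 0.208094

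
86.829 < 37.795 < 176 False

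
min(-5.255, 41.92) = -5.255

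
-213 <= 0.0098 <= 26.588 True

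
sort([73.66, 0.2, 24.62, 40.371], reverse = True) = [73.66, 40.371, 24.62, 0.2]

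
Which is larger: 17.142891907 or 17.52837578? 17.52837578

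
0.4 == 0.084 False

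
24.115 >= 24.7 False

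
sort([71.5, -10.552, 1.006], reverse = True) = [71.5, 1.006, -10.552]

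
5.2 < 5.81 True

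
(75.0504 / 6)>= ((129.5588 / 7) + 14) False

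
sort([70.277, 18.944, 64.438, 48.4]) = [18.944, 48.4, 64.438, 70.277]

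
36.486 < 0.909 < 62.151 False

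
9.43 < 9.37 False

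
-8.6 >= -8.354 False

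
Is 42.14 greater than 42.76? No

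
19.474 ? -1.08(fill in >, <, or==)>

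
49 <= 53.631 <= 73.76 True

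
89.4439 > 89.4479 False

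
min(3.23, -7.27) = -7.27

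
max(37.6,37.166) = 37.6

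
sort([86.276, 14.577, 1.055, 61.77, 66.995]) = [1.055, 14.577, 61.77, 66.995, 86.276]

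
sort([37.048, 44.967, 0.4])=[0.4, 37.048, 44.967]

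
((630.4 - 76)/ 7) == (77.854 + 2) False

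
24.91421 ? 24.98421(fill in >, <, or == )<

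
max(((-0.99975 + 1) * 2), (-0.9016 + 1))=0.0984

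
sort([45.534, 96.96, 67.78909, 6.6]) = [6.6, 45.534, 67.78909, 96.96]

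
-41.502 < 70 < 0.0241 False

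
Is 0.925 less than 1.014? Yes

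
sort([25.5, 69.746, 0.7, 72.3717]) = [0.7, 25.5, 69.746, 72.3717]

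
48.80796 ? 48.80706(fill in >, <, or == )>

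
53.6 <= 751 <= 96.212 False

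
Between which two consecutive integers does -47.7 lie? -48 and -47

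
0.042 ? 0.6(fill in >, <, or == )<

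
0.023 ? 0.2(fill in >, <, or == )<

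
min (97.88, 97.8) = 97.8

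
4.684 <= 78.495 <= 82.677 True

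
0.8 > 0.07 True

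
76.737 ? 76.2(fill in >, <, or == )>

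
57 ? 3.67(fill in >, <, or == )>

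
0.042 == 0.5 False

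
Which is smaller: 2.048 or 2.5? 2.048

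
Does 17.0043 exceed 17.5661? No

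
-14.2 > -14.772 True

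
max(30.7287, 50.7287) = 50.7287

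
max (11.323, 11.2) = 11.323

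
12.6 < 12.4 False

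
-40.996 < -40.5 True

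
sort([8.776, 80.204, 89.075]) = [8.776, 80.204, 89.075]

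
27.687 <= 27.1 False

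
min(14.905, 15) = 14.905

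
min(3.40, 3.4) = 3.40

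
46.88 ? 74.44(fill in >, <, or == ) <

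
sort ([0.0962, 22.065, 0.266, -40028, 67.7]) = [-40028, 0.0962, 0.266, 22.065, 67.7]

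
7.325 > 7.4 False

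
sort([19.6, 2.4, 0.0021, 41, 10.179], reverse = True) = [41, 19.6, 10.179, 2.4, 0.0021]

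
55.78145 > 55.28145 True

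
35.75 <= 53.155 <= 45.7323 False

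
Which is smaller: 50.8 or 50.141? 50.141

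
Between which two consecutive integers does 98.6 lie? 98 and 99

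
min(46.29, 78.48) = 46.29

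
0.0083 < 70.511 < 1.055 False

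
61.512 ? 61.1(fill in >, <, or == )>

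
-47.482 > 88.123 False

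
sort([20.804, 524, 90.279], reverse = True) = [524, 90.279, 20.804]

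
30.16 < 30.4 True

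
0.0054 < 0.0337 True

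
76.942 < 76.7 False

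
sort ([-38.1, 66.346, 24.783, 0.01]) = [-38.1, 0.01, 24.783, 66.346]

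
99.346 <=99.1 False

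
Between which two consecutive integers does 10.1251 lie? 10 and 11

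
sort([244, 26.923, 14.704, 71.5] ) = [14.704, 26.923, 71.5, 244]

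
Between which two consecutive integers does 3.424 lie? 3 and 4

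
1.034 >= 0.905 True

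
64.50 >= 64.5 True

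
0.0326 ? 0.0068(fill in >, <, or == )>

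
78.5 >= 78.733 False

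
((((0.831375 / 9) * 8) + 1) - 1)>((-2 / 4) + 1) True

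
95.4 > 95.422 False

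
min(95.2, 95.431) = 95.2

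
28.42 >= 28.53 False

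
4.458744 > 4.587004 False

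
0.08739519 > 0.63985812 False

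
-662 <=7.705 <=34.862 True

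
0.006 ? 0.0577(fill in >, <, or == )<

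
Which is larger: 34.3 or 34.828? 34.828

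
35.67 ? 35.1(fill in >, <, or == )>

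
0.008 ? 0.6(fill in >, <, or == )<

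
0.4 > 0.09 True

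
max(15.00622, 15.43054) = 15.43054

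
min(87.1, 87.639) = 87.1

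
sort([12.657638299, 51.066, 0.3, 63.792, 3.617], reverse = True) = [63.792, 51.066, 12.657638299, 3.617, 0.3]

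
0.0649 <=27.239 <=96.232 True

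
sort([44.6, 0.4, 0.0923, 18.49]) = [0.0923, 0.4, 18.49, 44.6]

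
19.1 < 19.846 True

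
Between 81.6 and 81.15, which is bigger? 81.6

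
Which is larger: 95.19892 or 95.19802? 95.19892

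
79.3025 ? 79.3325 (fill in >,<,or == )<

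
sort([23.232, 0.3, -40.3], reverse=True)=[23.232, 0.3, -40.3]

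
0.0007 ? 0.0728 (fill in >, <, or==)<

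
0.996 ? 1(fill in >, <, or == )<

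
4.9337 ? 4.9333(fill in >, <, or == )>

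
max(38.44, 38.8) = 38.8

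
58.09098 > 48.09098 True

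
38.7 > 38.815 False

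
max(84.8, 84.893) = 84.893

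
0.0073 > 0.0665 False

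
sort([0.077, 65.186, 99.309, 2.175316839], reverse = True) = [99.309, 65.186, 2.175316839, 0.077]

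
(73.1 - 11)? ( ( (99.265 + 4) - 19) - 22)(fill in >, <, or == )<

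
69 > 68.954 True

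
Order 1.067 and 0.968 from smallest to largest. 0.968, 1.067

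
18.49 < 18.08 False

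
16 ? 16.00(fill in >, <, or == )==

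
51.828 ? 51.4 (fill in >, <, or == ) >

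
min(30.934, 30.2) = 30.2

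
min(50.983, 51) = 50.983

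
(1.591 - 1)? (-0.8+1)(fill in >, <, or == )>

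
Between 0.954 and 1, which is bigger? 1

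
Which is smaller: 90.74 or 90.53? 90.53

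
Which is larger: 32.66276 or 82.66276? 82.66276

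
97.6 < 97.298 False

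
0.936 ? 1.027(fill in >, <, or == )<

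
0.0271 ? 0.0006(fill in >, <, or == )>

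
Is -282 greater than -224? No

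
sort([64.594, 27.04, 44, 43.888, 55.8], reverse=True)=[64.594, 55.8, 44, 43.888, 27.04]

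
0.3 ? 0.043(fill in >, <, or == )>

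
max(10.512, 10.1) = 10.512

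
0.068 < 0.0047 False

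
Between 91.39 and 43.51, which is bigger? 91.39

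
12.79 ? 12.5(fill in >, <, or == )>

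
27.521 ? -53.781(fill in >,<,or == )>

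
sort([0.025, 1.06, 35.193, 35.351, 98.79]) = [0.025, 1.06, 35.193, 35.351, 98.79]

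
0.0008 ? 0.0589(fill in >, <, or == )<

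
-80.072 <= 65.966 True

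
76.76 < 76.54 False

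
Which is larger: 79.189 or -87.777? 79.189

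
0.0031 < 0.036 True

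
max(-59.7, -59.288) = -59.288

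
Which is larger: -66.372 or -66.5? -66.372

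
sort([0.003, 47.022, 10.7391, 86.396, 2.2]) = [0.003, 2.2, 10.7391, 47.022, 86.396]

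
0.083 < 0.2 True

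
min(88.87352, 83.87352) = 83.87352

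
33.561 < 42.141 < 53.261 True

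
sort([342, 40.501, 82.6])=[40.501, 82.6, 342]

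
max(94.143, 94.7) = 94.7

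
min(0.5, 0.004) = 0.004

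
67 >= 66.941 True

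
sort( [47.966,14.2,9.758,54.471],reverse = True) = [54.471,47.966,14.2,9.758]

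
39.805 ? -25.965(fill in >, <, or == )>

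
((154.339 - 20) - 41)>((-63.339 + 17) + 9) True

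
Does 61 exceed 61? No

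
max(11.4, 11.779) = 11.779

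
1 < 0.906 False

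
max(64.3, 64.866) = 64.866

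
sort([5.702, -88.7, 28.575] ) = [-88.7, 5.702, 28.575]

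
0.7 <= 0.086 False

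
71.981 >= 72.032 False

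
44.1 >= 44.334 False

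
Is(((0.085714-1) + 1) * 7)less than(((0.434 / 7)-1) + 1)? No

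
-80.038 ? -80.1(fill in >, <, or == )>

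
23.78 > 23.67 True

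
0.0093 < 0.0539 True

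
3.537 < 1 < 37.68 False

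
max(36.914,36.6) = 36.914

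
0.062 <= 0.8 True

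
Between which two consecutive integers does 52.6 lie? 52 and 53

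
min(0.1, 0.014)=0.014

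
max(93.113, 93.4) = 93.4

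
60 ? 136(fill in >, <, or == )<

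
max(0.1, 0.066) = 0.1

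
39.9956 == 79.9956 False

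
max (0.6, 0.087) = 0.6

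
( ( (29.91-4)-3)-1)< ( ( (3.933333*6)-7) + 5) False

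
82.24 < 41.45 False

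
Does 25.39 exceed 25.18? Yes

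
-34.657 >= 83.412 False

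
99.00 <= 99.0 True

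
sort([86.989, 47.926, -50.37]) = [-50.37, 47.926, 86.989]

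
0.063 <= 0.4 True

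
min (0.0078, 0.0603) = 0.0078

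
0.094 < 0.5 True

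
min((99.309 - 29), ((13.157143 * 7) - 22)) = 70.100001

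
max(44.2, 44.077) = 44.2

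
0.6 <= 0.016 False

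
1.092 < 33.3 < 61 True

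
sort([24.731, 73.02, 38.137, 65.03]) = [24.731, 38.137, 65.03, 73.02]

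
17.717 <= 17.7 False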